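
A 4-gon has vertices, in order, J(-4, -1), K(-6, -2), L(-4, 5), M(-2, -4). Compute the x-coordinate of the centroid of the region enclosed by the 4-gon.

Apply the shoelace (surveyor's) formula. First the cross-terms c_i = x_i·y_{i+1} − x_{i+1}·y_i:
  2, -38, 26, -14  ⇒  2A = -24, A = -12.
Then Σ (x_i + x_{i+1})·c_i = 288, so x̄ = 288 / (6·(-12)) = -4.

-4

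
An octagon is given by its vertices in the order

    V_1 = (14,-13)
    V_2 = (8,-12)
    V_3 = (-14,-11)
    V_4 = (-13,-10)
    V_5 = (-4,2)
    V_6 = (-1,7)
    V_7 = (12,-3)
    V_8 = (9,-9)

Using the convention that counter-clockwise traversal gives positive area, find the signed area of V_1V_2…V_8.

Apply the shoelace formula: 2A = Σ (x_i·y_{i+1} − x_{i+1}·y_i), indices taken mod 8.
Σ = (-64) + (-256) + (-3) + (-66) + (-26) + (-81) + (-81) + (9) = -568
Signed area = Σ/2 = -284 (negative ⇒ clockwise traversal).

-284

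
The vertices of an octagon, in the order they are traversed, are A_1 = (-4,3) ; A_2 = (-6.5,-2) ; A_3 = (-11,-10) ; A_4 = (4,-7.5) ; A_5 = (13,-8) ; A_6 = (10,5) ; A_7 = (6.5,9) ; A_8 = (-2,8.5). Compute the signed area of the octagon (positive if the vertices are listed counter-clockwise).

Apply the surveyor's formula: 2A = Σ (x_i·y_{i+1} − x_{i+1}·y_i), indices taken mod 8.
Cross-terms: 27.5, 43, 122.5, 65.5, 145, 57.5, 73.25, 28  ⇒  Σ = 562.25
Signed area = Σ/2 = 281.125 (positive ⇒ counter-clockwise traversal).

281.125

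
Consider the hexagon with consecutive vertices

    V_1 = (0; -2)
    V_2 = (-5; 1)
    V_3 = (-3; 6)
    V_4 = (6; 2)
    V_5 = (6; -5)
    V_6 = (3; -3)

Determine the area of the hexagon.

V_1→V_2: (0)(1) − (-5)(-2) = -10
V_2→V_3: (-5)(6) − (-3)(1) = -27
V_3→V_4: (-3)(2) − (6)(6) = -42
V_4→V_5: (6)(-5) − (6)(2) = -42
V_5→V_6: (6)(-3) − (3)(-5) = -3
V_6→V_1: (3)(-2) − (0)(-3) = -6
Σ = -130
Area = |Σ|/2 = 65.

65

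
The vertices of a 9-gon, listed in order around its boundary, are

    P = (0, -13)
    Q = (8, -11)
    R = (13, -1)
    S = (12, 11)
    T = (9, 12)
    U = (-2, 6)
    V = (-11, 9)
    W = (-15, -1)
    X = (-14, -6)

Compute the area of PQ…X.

484.5

Apply the shoelace formula: 2A = Σ (x_i·y_{i+1} − x_{i+1}·y_i), indices taken mod 9.
Σ = (104) + (135) + (155) + (45) + (78) + (48) + (146) + (76) + (182) = 969
Area = |Σ|/2 = 484.5.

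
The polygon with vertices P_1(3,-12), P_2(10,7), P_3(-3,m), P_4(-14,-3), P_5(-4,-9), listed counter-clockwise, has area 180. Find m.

0

Write out the shoelace sum; only the two edges meeting at P_3 involve m:
2·Area = [(10·m − (-3)·7) + ((-3)·(-3) − (-14)·m)] + 330
       = 24·m + 360 = 360
⇒ m = 0.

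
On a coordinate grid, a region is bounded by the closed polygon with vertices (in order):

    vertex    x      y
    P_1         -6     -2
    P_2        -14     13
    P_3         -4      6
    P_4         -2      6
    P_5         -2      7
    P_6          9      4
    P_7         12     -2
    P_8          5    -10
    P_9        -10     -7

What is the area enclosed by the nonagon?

Apply Gauss's area formula: 2A = Σ (x_i·y_{i+1} − x_{i+1}·y_i), indices taken mod 9.
P_1→P_2: (-6)(13) − (-14)(-2) = -106
P_2→P_3: (-14)(6) − (-4)(13) = -32
P_3→P_4: (-4)(6) − (-2)(6) = -12
P_4→P_5: (-2)(7) − (-2)(6) = -2
P_5→P_6: (-2)(4) − (9)(7) = -71
P_6→P_7: (9)(-2) − (12)(4) = -66
P_7→P_8: (12)(-10) − (5)(-2) = -110
P_8→P_9: (5)(-7) − (-10)(-10) = -135
P_9→P_1: (-10)(-2) − (-6)(-7) = -22
Σ = -556
Area = |Σ|/2 = 278.

278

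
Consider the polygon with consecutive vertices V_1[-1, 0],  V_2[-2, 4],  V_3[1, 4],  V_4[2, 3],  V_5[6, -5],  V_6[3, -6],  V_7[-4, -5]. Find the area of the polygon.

57

Apply Gauss's area formula: 2A = Σ (x_i·y_{i+1} − x_{i+1}·y_i), indices taken mod 7.
V_1→V_2: (-1)(4) − (-2)(0) = -4
V_2→V_3: (-2)(4) − (1)(4) = -12
V_3→V_4: (1)(3) − (2)(4) = -5
V_4→V_5: (2)(-5) − (6)(3) = -28
V_5→V_6: (6)(-6) − (3)(-5) = -21
V_6→V_7: (3)(-5) − (-4)(-6) = -39
V_7→V_1: (-4)(0) − (-1)(-5) = -5
Σ = -114
Area = |Σ|/2 = 57.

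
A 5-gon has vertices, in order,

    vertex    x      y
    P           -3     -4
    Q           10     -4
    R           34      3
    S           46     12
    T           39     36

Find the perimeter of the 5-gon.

136

|PQ| = √((13)² + (0)²) = √169 = 13
|QR| = √((24)² + (7)²) = √625 = 25
|RS| = √((12)² + (9)²) = √225 = 15
|ST| = √((-7)² + (24)²) = √625 = 25
|TP| = √((-42)² + (-40)²) = √3364 = 58
Perimeter = 13 + 25 + 15 + 25 + 58 = 136.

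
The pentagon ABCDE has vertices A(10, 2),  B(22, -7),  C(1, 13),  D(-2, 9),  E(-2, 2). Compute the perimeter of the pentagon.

68

|AB| = √((12)² + (-9)²) = √225 = 15
|BC| = √((-21)² + (20)²) = √841 = 29
|CD| = √((-3)² + (-4)²) = √25 = 5
|DE| = √((0)² + (-7)²) = √49 = 7
|EA| = √((12)² + (0)²) = √144 = 12
Perimeter = 15 + 29 + 5 + 7 + 12 = 68.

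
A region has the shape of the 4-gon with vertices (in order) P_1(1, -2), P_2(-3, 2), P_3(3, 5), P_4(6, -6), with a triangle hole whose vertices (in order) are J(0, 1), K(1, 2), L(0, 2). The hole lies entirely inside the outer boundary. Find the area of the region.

Outer boundary:
Apply the surveyor's formula: 2A = Σ (x_i·y_{i+1} − x_{i+1}·y_i), indices taken mod 4.
Cross-terms: -4, -21, -48, -6  ⇒  Σ = -79
Area = |Σ|/2 = 39.5.
Hole:
Apply the shoelace (surveyor's) formula: 2A = Σ (x_i·y_{i+1} − x_{i+1}·y_i), indices taken mod 3.
Σ = (-1) + (2) + (0) = 1
Area = |Σ|/2 = 0.5.
Net area = 39.5 − 0.5 = 39.

39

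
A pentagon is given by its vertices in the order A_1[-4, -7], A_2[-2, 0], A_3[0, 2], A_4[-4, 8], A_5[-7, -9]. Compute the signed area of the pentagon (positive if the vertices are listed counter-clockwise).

Σ = (-14) + (-4) + (8) + (92) + (13) = 95
Signed area = Σ/2 = 47.5 (positive ⇒ counter-clockwise traversal).

47.5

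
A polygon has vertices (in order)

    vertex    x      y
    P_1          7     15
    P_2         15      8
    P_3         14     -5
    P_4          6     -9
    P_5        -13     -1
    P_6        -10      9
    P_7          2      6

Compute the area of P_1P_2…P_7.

396

Cross-terms: -169, -187, -96, -123, -127, -78, -12  ⇒  Σ = -792
Area = |Σ|/2 = 396.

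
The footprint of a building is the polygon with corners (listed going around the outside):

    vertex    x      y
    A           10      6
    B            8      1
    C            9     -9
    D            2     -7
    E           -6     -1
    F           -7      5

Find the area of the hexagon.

Apply Gauss's area formula: 2A = Σ (x_i·y_{i+1} − x_{i+1}·y_i), indices taken mod 6.
Σ = (-38) + (-81) + (-45) + (-44) + (-37) + (-92) = -337
Area = |Σ|/2 = 168.5.

168.5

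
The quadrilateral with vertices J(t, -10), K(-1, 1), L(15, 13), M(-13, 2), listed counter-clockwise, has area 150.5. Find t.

Write out the shoelace sum; only the two edges meeting at J involve t:
2·Area = [((-13)·(-10) − t·2) + (t·1 − (-1)·(-10))] + 171
       = -1·t + 291 = 301
⇒ t = -10.

-10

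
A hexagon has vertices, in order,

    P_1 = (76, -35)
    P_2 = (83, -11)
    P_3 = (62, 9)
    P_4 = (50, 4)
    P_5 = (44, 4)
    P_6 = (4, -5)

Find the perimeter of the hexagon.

192

|P_1P_2| = √((7)² + (24)²) = √625 = 25
|P_2P_3| = √((-21)² + (20)²) = √841 = 29
|P_3P_4| = √((-12)² + (-5)²) = √169 = 13
|P_4P_5| = √((-6)² + (0)²) = √36 = 6
|P_5P_6| = √((-40)² + (-9)²) = √1681 = 41
|P_6P_1| = √((72)² + (-30)²) = √6084 = 78
Perimeter = 25 + 29 + 13 + 6 + 41 + 78 = 192.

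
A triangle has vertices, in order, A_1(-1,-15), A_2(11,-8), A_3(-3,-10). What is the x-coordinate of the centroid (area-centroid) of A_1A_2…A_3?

7/3

Apply the shoelace (surveyor's) formula. First the cross-terms c_i = x_i·y_{i+1} − x_{i+1}·y_i:
  173, -134, 35  ⇒  2A = 74, A = 37.
Then Σ (x_i + x_{i+1})·c_i = 518, so x̄ = 518 / (6·37) = 7/3.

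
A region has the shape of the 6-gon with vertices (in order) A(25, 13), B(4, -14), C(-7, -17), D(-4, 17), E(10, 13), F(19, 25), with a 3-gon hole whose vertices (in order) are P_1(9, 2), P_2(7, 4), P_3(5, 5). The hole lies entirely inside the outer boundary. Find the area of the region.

Outer boundary:
Σ = (-402) + (-166) + (-187) + (-222) + (3) + (-378) = -1352
Area = |Σ|/2 = 676.
Hole:
Σ = (22) + (15) + (-35) = 2
Area = |Σ|/2 = 1.
Net area = 676 − 1 = 675.

675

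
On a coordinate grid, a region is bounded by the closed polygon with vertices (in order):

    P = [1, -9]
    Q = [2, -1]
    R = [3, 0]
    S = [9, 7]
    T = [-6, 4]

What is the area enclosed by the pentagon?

Apply Gauss's area formula: 2A = Σ (x_i·y_{i+1} − x_{i+1}·y_i), indices taken mod 5.
Cross-terms: 17, 3, 21, 78, 50  ⇒  Σ = 169
Area = |Σ|/2 = 84.5.

84.5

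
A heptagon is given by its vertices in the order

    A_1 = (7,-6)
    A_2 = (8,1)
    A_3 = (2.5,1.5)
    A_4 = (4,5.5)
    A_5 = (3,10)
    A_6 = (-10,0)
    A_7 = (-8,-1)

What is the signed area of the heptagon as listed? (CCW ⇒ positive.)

A_1→A_2: (7)(1) − (8)(-6) = 55
A_2→A_3: (8)(1.5) − (2.5)(1) = 9.5
A_3→A_4: (2.5)(5.5) − (4)(1.5) = 7.75
A_4→A_5: (4)(10) − (3)(5.5) = 23.5
A_5→A_6: (3)(0) − (-10)(10) = 100
A_6→A_7: (-10)(-1) − (-8)(0) = 10
A_7→A_1: (-8)(-6) − (7)(-1) = 55
Σ = 260.75
Signed area = Σ/2 = 130.375 (positive ⇒ counter-clockwise traversal).

130.375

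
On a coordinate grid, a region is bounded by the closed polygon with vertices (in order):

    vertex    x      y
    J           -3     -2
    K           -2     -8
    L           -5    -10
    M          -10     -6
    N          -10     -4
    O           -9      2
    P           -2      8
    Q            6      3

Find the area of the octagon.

Cross-terms: 20, -20, -70, -20, -56, -68, -54, -3  ⇒  Σ = -271
Area = |Σ|/2 = 135.5.

135.5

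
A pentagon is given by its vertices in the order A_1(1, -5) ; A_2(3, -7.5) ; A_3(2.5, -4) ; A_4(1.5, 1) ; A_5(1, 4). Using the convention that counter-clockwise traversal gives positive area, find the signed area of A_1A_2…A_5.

Apply the shoelace formula: 2A = Σ (x_i·y_{i+1} − x_{i+1}·y_i), indices taken mod 5.
Σ = (7.5) + (6.75) + (8.5) + (5) + (-9) = 18.75
Signed area = Σ/2 = 9.375 (positive ⇒ counter-clockwise traversal).

9.375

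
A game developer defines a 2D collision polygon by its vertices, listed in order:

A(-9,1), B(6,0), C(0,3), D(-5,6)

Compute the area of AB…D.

Apply the shoelace formula: 2A = Σ (x_i·y_{i+1} − x_{i+1}·y_i), indices taken mod 4.
Σ = (-6) + (18) + (15) + (49) = 76
Area = |Σ|/2 = 38.

38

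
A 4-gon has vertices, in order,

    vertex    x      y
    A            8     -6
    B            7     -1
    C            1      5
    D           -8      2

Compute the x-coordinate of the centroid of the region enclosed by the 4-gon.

7/6

Apply Gauss's area formula. First the cross-terms c_i = x_i·y_{i+1} − x_{i+1}·y_i:
  34, 36, 42, 32  ⇒  2A = 144, A = 72.
Then Σ (x_i + x_{i+1})·c_i = 504, so x̄ = 504 / (6·72) = 7/6.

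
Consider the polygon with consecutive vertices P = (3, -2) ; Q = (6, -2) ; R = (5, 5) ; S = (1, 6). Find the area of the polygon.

25.5

Apply Gauss's area formula: 2A = Σ (x_i·y_{i+1} − x_{i+1}·y_i), indices taken mod 4.
P→Q: (3)(-2) − (6)(-2) = 6
Q→R: (6)(5) − (5)(-2) = 40
R→S: (5)(6) − (1)(5) = 25
S→P: (1)(-2) − (3)(6) = -20
Σ = 51
Area = |Σ|/2 = 25.5.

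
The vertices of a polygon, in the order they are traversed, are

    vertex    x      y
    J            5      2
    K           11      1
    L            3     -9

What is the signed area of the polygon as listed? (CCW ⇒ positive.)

Apply Gauss's area formula: 2A = Σ (x_i·y_{i+1} − x_{i+1}·y_i), indices taken mod 3.
J→K: (5)(1) − (11)(2) = -17
K→L: (11)(-9) − (3)(1) = -102
L→J: (3)(2) − (5)(-9) = 51
Σ = -68
Signed area = Σ/2 = -34 (negative ⇒ clockwise traversal).

-34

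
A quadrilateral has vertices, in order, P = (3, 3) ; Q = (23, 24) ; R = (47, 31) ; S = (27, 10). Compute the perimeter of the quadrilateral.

108

|PQ| = √((20)² + (21)²) = √841 = 29
|QR| = √((24)² + (7)²) = √625 = 25
|RS| = √((-20)² + (-21)²) = √841 = 29
|SP| = √((-24)² + (-7)²) = √625 = 25
Perimeter = 29 + 25 + 29 + 25 = 108.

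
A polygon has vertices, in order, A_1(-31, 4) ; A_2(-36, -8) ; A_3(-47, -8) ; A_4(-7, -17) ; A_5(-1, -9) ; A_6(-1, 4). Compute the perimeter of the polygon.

|A_1A_2| = √((-5)² + (-12)²) = √169 = 13
|A_2A_3| = √((-11)² + (0)²) = √121 = 11
|A_3A_4| = √((40)² + (-9)²) = √1681 = 41
|A_4A_5| = √((6)² + (8)²) = √100 = 10
|A_5A_6| = √((0)² + (13)²) = √169 = 13
|A_6A_1| = √((-30)² + (0)²) = √900 = 30
Perimeter = 13 + 11 + 41 + 10 + 13 + 30 = 118.

118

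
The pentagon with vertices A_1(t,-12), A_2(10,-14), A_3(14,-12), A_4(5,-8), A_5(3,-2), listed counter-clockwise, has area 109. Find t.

-8

The doubled signed area Σ (x_i y_{i+1} − x_{i+1} y_i) is linear in t.
With t=0 it equals 122; the coefficient of t is -12 (from the two edges through A_1).
So -12·t + 122 = 2·109 = 218 ⇒ t = -8.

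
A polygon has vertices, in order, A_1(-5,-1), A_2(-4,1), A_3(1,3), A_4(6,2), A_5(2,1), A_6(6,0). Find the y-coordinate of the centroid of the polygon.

0.875

Apply the shoelace (surveyor's) formula. First the cross-terms c_i = x_i·y_{i+1} − x_{i+1}·y_i:
  -9, -13, -16, 2, -6, -6  ⇒  2A = -48, A = -24.
Then Σ (y_i + y_{i+1})·c_i = -126, so ȳ = -126 / (6·(-24)) = 0.875.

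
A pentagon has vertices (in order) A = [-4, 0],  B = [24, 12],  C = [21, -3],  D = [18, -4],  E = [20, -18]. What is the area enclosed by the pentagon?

359

Apply Gauss's area formula: 2A = Σ (x_i·y_{i+1} − x_{i+1}·y_i), indices taken mod 5.
A→B: (-4)(12) − (24)(0) = -48
B→C: (24)(-3) − (21)(12) = -324
C→D: (21)(-4) − (18)(-3) = -30
D→E: (18)(-18) − (20)(-4) = -244
E→A: (20)(0) − (-4)(-18) = -72
Σ = -718
Area = |Σ|/2 = 359.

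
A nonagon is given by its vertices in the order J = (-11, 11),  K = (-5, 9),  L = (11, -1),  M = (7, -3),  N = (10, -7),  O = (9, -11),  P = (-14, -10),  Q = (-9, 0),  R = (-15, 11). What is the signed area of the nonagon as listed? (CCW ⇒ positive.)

Apply Gauss's area formula: 2A = Σ (x_i·y_{i+1} − x_{i+1}·y_i), indices taken mod 9.
Σ = (-44) + (-94) + (-26) + (-19) + (-47) + (-244) + (-90) + (-99) + (-44) = -707
Signed area = Σ/2 = -353.5 (negative ⇒ clockwise traversal).

-353.5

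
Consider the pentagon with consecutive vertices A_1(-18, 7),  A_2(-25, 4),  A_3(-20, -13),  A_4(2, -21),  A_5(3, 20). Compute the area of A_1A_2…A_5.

Σ = (103) + (405) + (446) + (103) + (381) = 1438
Area = |Σ|/2 = 719.

719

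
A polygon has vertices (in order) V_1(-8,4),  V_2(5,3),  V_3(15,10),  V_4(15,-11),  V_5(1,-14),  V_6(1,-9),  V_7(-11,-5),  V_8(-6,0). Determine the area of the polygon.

Apply the shoelace formula: 2A = Σ (x_i·y_{i+1} − x_{i+1}·y_i), indices taken mod 8.
Cross-terms: -44, 5, -315, -199, 5, -104, -30, -24  ⇒  Σ = -706
Area = |Σ|/2 = 353.

353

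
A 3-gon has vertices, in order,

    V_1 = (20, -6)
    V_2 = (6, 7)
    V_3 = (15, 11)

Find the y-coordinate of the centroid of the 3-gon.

Apply the surveyor's formula. First the cross-terms c_i = x_i·y_{i+1} − x_{i+1}·y_i:
  176, -39, -310  ⇒  2A = -173, A = -86.5.
Then Σ (y_i + y_{i+1})·c_i = -2076, so ȳ = -2076 / (6·(-86.5)) = 4.

4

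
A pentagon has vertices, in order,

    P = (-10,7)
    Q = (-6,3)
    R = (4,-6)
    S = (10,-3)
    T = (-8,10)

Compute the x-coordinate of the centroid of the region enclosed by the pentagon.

-52/153

Apply the shoelace formula. First the cross-terms c_i = x_i·y_{i+1} − x_{i+1}·y_i:
  12, 24, 48, 76, 44  ⇒  2A = 204, A = 102.
Then Σ (x_i + x_{i+1})·c_i = -208, so x̄ = -208 / (6·102) = -52/153.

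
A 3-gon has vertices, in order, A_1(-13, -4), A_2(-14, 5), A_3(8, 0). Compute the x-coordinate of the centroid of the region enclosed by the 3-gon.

-19/3

Apply the shoelace formula. First the cross-terms c_i = x_i·y_{i+1} − x_{i+1}·y_i:
  -121, -40, -32  ⇒  2A = -193, A = -96.5.
Then Σ (x_i + x_{i+1})·c_i = 3667, so x̄ = 3667 / (6·(-96.5)) = -19/3.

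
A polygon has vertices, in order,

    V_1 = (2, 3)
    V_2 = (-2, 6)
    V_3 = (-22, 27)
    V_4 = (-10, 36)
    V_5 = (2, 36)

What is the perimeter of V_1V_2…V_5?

|V_1V_2| = √((-4)² + (3)²) = √25 = 5
|V_2V_3| = √((-20)² + (21)²) = √841 = 29
|V_3V_4| = √((12)² + (9)²) = √225 = 15
|V_4V_5| = √((12)² + (0)²) = √144 = 12
|V_5V_1| = √((0)² + (-33)²) = √1089 = 33
Perimeter = 5 + 29 + 15 + 12 + 33 = 94.

94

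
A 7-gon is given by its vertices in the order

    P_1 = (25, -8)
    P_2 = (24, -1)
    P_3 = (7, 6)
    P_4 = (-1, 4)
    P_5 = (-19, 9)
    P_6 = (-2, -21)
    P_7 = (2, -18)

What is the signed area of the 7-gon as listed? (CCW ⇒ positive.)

674

Apply the shoelace formula: 2A = Σ (x_i·y_{i+1} − x_{i+1}·y_i), indices taken mod 7.
Σ = (167) + (151) + (34) + (67) + (417) + (78) + (434) = 1348
Signed area = Σ/2 = 674 (positive ⇒ counter-clockwise traversal).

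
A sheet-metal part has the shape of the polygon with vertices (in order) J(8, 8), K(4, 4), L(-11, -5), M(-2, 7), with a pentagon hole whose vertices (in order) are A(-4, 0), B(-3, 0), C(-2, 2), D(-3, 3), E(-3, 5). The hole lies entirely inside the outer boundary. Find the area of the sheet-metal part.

63.5

Outer boundary:
Σ = (0) + (24) + (-87) + (-72) = -135
Area = |Σ|/2 = 67.5.
Hole:
Apply the shoelace (surveyor's) formula: 2A = Σ (x_i·y_{i+1} − x_{i+1}·y_i), indices taken mod 5.
Σ = (0) + (-6) + (0) + (-6) + (20) = 8
Area = |Σ|/2 = 4.
Net area = 67.5 − 4 = 63.5.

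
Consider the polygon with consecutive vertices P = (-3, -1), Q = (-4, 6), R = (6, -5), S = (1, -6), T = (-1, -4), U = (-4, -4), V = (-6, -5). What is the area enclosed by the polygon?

Cross-terms: -22, -16, -31, -10, -12, -4, -9  ⇒  Σ = -104
Area = |Σ|/2 = 52.

52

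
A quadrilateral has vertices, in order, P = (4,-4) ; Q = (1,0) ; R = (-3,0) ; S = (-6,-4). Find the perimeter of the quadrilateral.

|PQ| = √((-3)² + (4)²) = √25 = 5
|QR| = √((-4)² + (0)²) = √16 = 4
|RS| = √((-3)² + (-4)²) = √25 = 5
|SP| = √((10)² + (0)²) = √100 = 10
Perimeter = 5 + 4 + 5 + 10 = 24.

24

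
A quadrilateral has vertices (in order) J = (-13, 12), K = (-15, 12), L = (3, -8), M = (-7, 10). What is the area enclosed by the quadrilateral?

Σ = (24) + (84) + (-26) + (46) = 128
Area = |Σ|/2 = 64.

64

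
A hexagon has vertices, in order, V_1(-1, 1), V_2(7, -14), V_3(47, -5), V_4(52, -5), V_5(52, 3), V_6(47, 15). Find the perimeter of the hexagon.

|V_1V_2| = √((8)² + (-15)²) = √289 = 17
|V_2V_3| = √((40)² + (9)²) = √1681 = 41
|V_3V_4| = √((5)² + (0)²) = √25 = 5
|V_4V_5| = √((0)² + (8)²) = √64 = 8
|V_5V_6| = √((-5)² + (12)²) = √169 = 13
|V_6V_1| = √((-48)² + (-14)²) = √2500 = 50
Perimeter = 17 + 41 + 5 + 8 + 13 + 50 = 134.

134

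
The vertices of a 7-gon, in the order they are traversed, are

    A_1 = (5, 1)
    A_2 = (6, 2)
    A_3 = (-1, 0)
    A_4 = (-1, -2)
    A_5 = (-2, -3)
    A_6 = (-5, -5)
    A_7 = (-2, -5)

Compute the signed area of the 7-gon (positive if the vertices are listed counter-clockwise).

Apply the shoelace formula: 2A = Σ (x_i·y_{i+1} − x_{i+1}·y_i), indices taken mod 7.
A_1→A_2: (5)(2) − (6)(1) = 4
A_2→A_3: (6)(0) − (-1)(2) = 2
A_3→A_4: (-1)(-2) − (-1)(0) = 2
A_4→A_5: (-1)(-3) − (-2)(-2) = -1
A_5→A_6: (-2)(-5) − (-5)(-3) = -5
A_6→A_7: (-5)(-5) − (-2)(-5) = 15
A_7→A_1: (-2)(1) − (5)(-5) = 23
Σ = 40
Signed area = Σ/2 = 20 (positive ⇒ counter-clockwise traversal).

20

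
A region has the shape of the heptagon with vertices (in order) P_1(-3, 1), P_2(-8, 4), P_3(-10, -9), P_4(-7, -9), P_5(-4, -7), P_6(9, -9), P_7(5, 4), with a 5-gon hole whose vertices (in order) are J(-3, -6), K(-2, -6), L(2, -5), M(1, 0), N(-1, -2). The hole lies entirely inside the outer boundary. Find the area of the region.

157

Outer boundary:
Apply the shoelace (surveyor's) formula: 2A = Σ (x_i·y_{i+1} − x_{i+1}·y_i), indices taken mod 7.
Cross-terms: -4, 112, 27, 13, 99, 81, 17  ⇒  Σ = 345
Area = |Σ|/2 = 172.5.
Hole:
Apply the shoelace formula: 2A = Σ (x_i·y_{i+1} − x_{i+1}·y_i), indices taken mod 5.
Σ = (6) + (22) + (5) + (-2) + (0) = 31
Area = |Σ|/2 = 15.5.
Net area = 172.5 − 15.5 = 157.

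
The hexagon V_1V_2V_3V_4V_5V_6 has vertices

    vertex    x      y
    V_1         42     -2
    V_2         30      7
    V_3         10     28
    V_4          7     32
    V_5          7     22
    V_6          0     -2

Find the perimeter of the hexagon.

126

|V_1V_2| = √((-12)² + (9)²) = √225 = 15
|V_2V_3| = √((-20)² + (21)²) = √841 = 29
|V_3V_4| = √((-3)² + (4)²) = √25 = 5
|V_4V_5| = √((0)² + (-10)²) = √100 = 10
|V_5V_6| = √((-7)² + (-24)²) = √625 = 25
|V_6V_1| = √((42)² + (0)²) = √1764 = 42
Perimeter = 15 + 29 + 5 + 10 + 25 + 42 = 126.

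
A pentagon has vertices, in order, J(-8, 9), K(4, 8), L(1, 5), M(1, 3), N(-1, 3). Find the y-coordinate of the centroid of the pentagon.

448/69

Apply Gauss's area formula. First the cross-terms c_i = x_i·y_{i+1} − x_{i+1}·y_i:
  -100, 12, -2, 6, 15  ⇒  2A = -69, A = -34.5.
Then Σ (y_i + y_{i+1})·c_i = -1344, so ȳ = -1344 / (6·(-34.5)) = 448/69.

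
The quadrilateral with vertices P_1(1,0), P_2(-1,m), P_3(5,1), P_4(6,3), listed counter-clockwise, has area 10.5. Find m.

Write out the shoelace sum; only the two edges meeting at P_2 involve m:
2·Area = [(1·m − (-1)·0) + ((-1)·1 − 5·m)] + 6
       = -4·m + 5 = 21
⇒ m = -4.

-4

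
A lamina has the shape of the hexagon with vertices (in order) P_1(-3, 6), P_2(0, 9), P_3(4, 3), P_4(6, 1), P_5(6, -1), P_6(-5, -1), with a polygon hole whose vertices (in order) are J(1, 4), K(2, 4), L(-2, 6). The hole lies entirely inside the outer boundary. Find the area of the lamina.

65.5

Outer boundary:
Apply the surveyor's formula: 2A = Σ (x_i·y_{i+1} − x_{i+1}·y_i), indices taken mod 6.
Cross-terms: -27, -36, -14, -12, -11, -33  ⇒  Σ = -133
Area = |Σ|/2 = 66.5.
Hole:
Apply the surveyor's formula: 2A = Σ (x_i·y_{i+1} − x_{i+1}·y_i), indices taken mod 3.
J→K: (1)(4) − (2)(4) = -4
K→L: (2)(6) − (-2)(4) = 20
L→J: (-2)(4) − (1)(6) = -14
Σ = 2
Area = |Σ|/2 = 1.
Net area = 66.5 − 1 = 65.5.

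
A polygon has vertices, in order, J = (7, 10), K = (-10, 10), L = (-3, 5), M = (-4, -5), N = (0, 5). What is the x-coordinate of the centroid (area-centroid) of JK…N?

Apply Gauss's area formula. First the cross-terms c_i = x_i·y_{i+1} − x_{i+1}·y_i:
  170, -20, 35, -20, -35  ⇒  2A = 130, A = 65.
Then Σ (x_i + x_{i+1})·c_i = -660, so x̄ = -660 / (6·65) = -22/13.

-22/13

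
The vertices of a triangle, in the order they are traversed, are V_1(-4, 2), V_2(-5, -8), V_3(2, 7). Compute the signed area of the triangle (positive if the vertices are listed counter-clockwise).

27.5

Apply Gauss's area formula: 2A = Σ (x_i·y_{i+1} − x_{i+1}·y_i), indices taken mod 3.
V_1→V_2: (-4)(-8) − (-5)(2) = 42
V_2→V_3: (-5)(7) − (2)(-8) = -19
V_3→V_1: (2)(2) − (-4)(7) = 32
Σ = 55
Signed area = Σ/2 = 27.5 (positive ⇒ counter-clockwise traversal).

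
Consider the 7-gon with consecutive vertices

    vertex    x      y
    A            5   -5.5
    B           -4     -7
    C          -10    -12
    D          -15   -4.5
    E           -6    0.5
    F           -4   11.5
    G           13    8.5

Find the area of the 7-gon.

306.5

Apply the shoelace formula: 2A = Σ (x_i·y_{i+1} − x_{i+1}·y_i), indices taken mod 7.
Cross-terms: -57, -22, -135, -34.5, -67, -183.5, -114  ⇒  Σ = -613
Area = |Σ|/2 = 306.5.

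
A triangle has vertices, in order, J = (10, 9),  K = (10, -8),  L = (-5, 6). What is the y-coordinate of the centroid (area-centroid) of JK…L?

7/3

Apply Gauss's area formula. First the cross-terms c_i = x_i·y_{i+1} − x_{i+1}·y_i:
  -170, 20, -105  ⇒  2A = -255, A = -127.5.
Then Σ (y_i + y_{i+1})·c_i = -1785, so ȳ = -1785 / (6·(-127.5)) = 7/3.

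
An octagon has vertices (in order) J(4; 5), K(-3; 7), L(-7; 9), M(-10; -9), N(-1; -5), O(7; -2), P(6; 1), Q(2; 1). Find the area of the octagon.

Apply Gauss's area formula: 2A = Σ (x_i·y_{i+1} − x_{i+1}·y_i), indices taken mod 8.
Cross-terms: 43, 22, 153, 41, 37, 19, 4, 6  ⇒  Σ = 325
Area = |Σ|/2 = 162.5.

162.5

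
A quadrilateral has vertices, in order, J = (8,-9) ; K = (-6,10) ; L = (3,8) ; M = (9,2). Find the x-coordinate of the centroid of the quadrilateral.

Apply the shoelace formula. First the cross-terms c_i = x_i·y_{i+1} − x_{i+1}·y_i:
  26, -78, -66, -97  ⇒  2A = -215, A = -107.5.
Then Σ (x_i + x_{i+1})·c_i = -2155, so x̄ = -2155 / (6·(-107.5)) = 431/129.

431/129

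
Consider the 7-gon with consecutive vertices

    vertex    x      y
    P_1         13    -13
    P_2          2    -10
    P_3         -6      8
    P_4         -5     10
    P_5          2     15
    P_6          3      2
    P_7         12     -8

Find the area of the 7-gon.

Σ = (-104) + (-44) + (-20) + (-95) + (-41) + (-48) + (-52) = -404
Area = |Σ|/2 = 202.

202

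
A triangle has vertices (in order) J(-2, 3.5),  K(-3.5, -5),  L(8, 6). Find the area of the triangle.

40.625

Apply the surveyor's formula: 2A = Σ (x_i·y_{i+1} − x_{i+1}·y_i), indices taken mod 3.
Σ = (22.25) + (19) + (40) = 81.25
Area = |Σ|/2 = 40.625.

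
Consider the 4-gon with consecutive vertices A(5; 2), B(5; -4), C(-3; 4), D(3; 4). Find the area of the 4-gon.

Apply the surveyor's formula: 2A = Σ (x_i·y_{i+1} − x_{i+1}·y_i), indices taken mod 4.
A→B: (5)(-4) − (5)(2) = -30
B→C: (5)(4) − (-3)(-4) = 8
C→D: (-3)(4) − (3)(4) = -24
D→A: (3)(2) − (5)(4) = -14
Σ = -60
Area = |Σ|/2 = 30.

30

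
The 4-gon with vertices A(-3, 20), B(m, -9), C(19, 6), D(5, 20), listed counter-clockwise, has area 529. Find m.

Write out the shoelace sum; only the two edges meeting at B involve m:
2·Area = [((-3)·(-9) − m·20) + (m·6 − 19·(-9))] + 510
       = -14·m + 708 = 1058
⇒ m = -25.

-25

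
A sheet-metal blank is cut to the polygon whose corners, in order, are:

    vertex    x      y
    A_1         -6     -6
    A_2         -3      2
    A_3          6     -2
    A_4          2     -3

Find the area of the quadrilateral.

Apply the shoelace (surveyor's) formula: 2A = Σ (x_i·y_{i+1} − x_{i+1}·y_i), indices taken mod 4.
A_1→A_2: (-6)(2) − (-3)(-6) = -30
A_2→A_3: (-3)(-2) − (6)(2) = -6
A_3→A_4: (6)(-3) − (2)(-2) = -14
A_4→A_1: (2)(-6) − (-6)(-3) = -30
Σ = -80
Area = |Σ|/2 = 40.

40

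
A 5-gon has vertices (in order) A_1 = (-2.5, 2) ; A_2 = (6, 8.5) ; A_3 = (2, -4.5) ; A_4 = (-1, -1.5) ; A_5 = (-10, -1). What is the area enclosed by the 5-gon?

Apply the shoelace (surveyor's) formula: 2A = Σ (x_i·y_{i+1} − x_{i+1}·y_i), indices taken mod 5.
Σ = (-33.25) + (-44) + (-7.5) + (-14) + (-22.5) = -121.25
Area = |Σ|/2 = 60.625.

60.625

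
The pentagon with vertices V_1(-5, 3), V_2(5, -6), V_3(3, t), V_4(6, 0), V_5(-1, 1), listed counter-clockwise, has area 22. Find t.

The doubled signed area Σ (x_i y_{i+1} − x_{i+1} y_i) is linear in t.
With t=0 it equals 41; the coefficient of t is -1 (from the two edges through V_3).
So -1·t + 41 = 2·22 = 44 ⇒ t = -3.

-3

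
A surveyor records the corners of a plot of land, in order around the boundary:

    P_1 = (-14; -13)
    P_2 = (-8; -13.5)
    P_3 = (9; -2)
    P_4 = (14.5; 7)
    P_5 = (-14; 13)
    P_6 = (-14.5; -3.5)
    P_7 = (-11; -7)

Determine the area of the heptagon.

473.25

Apply the shoelace (surveyor's) formula: 2A = Σ (x_i·y_{i+1} − x_{i+1}·y_i), indices taken mod 7.
Cross-terms: 85, 137.5, 92, 286.5, 237.5, 63, 45  ⇒  Σ = 946.5
Area = |Σ|/2 = 473.25.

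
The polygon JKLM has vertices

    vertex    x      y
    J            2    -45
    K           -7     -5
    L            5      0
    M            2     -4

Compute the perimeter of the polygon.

100

|JK| = √((-9)² + (40)²) = √1681 = 41
|KL| = √((12)² + (5)²) = √169 = 13
|LM| = √((-3)² + (-4)²) = √25 = 5
|MJ| = √((0)² + (-41)²) = √1681 = 41
Perimeter = 41 + 13 + 5 + 41 = 100.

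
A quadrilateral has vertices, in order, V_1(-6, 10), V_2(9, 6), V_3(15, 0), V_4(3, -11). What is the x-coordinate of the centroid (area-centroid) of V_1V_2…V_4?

Apply the surveyor's formula. First the cross-terms c_i = x_i·y_{i+1} − x_{i+1}·y_i:
  -126, -90, -165, -36  ⇒  2A = -417, A = -208.5.
Then Σ (x_i + x_{i+1})·c_i = -5400, so x̄ = -5400 / (6·(-208.5)) = 600/139.

600/139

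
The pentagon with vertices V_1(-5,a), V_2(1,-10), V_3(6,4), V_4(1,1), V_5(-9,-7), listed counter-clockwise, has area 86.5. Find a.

The doubled signed area Σ (x_i y_{i+1} − x_{i+1} y_i) is linear in a.
With a=0 it equals 83; the coefficient of a is -10 (from the two edges through V_1).
So -10·a + 83 = 2·86.5 = 173 ⇒ a = -9.

-9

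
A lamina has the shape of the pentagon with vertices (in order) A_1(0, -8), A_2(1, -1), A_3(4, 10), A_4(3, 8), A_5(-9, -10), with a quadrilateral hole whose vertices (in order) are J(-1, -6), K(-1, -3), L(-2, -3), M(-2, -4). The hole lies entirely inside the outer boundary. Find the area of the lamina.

67

Outer boundary:
Apply the shoelace formula: 2A = Σ (x_i·y_{i+1} − x_{i+1}·y_i), indices taken mod 5.
Σ = (8) + (14) + (2) + (42) + (72) = 138
Area = |Σ|/2 = 69.
Hole:
Cross-terms: -3, -3, 2, 8  ⇒  Σ = 4
Area = |Σ|/2 = 2.
Net area = 69 − 2 = 67.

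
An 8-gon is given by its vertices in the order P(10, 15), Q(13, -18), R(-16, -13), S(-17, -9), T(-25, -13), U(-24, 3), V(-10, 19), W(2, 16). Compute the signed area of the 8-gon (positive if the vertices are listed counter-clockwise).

Apply the shoelace (surveyor's) formula: 2A = Σ (x_i·y_{i+1} − x_{i+1}·y_i), indices taken mod 8.
Cross-terms: -375, -457, -77, -4, -387, -426, -198, -130  ⇒  Σ = -2054
Signed area = Σ/2 = -1027 (negative ⇒ clockwise traversal).

-1027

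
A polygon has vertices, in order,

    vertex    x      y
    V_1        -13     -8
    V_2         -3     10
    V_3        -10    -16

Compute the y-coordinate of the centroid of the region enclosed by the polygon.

Apply the shoelace (surveyor's) formula. First the cross-terms c_i = x_i·y_{i+1} − x_{i+1}·y_i:
  -154, 148, -128  ⇒  2A = -134, A = -67.
Then Σ (y_i + y_{i+1})·c_i = 1876, so ȳ = 1876 / (6·(-67)) = -14/3.

-14/3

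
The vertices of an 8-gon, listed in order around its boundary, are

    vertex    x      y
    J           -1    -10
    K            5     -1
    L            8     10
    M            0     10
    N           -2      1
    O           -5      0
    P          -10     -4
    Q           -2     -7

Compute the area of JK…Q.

154.5

J→K: (-1)(-1) − (5)(-10) = 51
K→L: (5)(10) − (8)(-1) = 58
L→M: (8)(10) − (0)(10) = 80
M→N: (0)(1) − (-2)(10) = 20
N→O: (-2)(0) − (-5)(1) = 5
O→P: (-5)(-4) − (-10)(0) = 20
P→Q: (-10)(-7) − (-2)(-4) = 62
Q→J: (-2)(-10) − (-1)(-7) = 13
Σ = 309
Area = |Σ|/2 = 154.5.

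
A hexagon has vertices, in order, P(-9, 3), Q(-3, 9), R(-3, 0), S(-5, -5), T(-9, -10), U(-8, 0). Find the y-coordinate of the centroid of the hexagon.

Apply the shoelace formula. First the cross-terms c_i = x_i·y_{i+1} − x_{i+1}·y_i:
  -72, 27, 15, 5, -80, -24  ⇒  2A = -129, A = -64.5.
Then Σ (y_i + y_{i+1})·c_i = -43, so ȳ = -43 / (6·(-64.5)) = 1/9.

1/9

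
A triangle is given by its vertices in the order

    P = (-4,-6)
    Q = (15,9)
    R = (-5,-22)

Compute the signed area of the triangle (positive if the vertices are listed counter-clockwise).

-144.5

Apply Gauss's area formula: 2A = Σ (x_i·y_{i+1} − x_{i+1}·y_i), indices taken mod 3.
P→Q: (-4)(9) − (15)(-6) = 54
Q→R: (15)(-22) − (-5)(9) = -285
R→P: (-5)(-6) − (-4)(-22) = -58
Σ = -289
Signed area = Σ/2 = -144.5 (negative ⇒ clockwise traversal).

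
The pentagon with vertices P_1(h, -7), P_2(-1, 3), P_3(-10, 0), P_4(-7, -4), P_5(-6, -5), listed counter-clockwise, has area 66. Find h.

2

The doubled signed area Σ (x_i y_{i+1} − x_{i+1} y_i) is linear in h.
With h=0 it equals 116; the coefficient of h is 8 (from the two edges through P_1).
So 8·h + 116 = 2·66 = 132 ⇒ h = 2.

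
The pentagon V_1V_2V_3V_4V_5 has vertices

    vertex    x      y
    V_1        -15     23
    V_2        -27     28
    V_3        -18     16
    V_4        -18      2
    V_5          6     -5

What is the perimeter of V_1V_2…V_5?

|V_1V_2| = √((-12)² + (5)²) = √169 = 13
|V_2V_3| = √((9)² + (-12)²) = √225 = 15
|V_3V_4| = √((0)² + (-14)²) = √196 = 14
|V_4V_5| = √((24)² + (-7)²) = √625 = 25
|V_5V_1| = √((-21)² + (28)²) = √1225 = 35
Perimeter = 13 + 15 + 14 + 25 + 35 = 102.

102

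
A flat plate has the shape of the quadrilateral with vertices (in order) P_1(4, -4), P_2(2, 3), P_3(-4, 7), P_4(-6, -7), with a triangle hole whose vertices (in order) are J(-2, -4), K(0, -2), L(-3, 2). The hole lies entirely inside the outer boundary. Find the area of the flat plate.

77

Outer boundary:
Σ = (20) + (26) + (70) + (52) = 168
Area = |Σ|/2 = 84.
Hole:
Σ = (4) + (-6) + (16) = 14
Area = |Σ|/2 = 7.
Net area = 84 − 7 = 77.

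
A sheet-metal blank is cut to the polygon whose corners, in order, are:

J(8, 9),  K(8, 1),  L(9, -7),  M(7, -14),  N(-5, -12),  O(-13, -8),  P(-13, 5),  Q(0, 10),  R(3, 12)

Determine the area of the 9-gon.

Σ = (-64) + (-65) + (-77) + (-154) + (-116) + (-169) + (-130) + (-30) + (-69) = -874
Area = |Σ|/2 = 437.

437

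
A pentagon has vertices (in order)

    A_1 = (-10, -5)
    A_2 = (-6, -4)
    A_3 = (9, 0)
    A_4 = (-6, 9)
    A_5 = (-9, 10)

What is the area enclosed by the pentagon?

Apply the shoelace formula: 2A = Σ (x_i·y_{i+1} − x_{i+1}·y_i), indices taken mod 5.
Σ = (10) + (36) + (81) + (21) + (145) = 293
Area = |Σ|/2 = 146.5.

146.5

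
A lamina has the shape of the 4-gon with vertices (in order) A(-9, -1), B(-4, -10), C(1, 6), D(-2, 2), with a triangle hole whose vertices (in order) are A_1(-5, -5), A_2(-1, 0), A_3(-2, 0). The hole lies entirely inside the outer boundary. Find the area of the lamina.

50.5

Outer boundary:
Apply Gauss's area formula: 2A = Σ (x_i·y_{i+1} − x_{i+1}·y_i), indices taken mod 4.
Cross-terms: 86, -14, 14, 20  ⇒  Σ = 106
Area = |Σ|/2 = 53.
Hole:
Apply Gauss's area formula: 2A = Σ (x_i·y_{i+1} − x_{i+1}·y_i), indices taken mod 3.
Cross-terms: -5, 0, 10  ⇒  Σ = 5
Area = |Σ|/2 = 2.5.
Net area = 53 − 2.5 = 50.5.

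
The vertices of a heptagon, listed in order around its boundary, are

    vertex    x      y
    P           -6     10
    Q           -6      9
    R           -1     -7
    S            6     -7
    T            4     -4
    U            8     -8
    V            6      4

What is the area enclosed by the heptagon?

Apply the shoelace (surveyor's) formula: 2A = Σ (x_i·y_{i+1} − x_{i+1}·y_i), indices taken mod 7.
Σ = (6) + (51) + (49) + (4) + (0) + (80) + (84) = 274
Area = |Σ|/2 = 137.

137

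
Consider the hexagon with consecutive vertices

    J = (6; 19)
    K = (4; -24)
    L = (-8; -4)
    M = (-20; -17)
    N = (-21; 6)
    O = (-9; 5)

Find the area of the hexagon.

Apply the shoelace formula: 2A = Σ (x_i·y_{i+1} − x_{i+1}·y_i), indices taken mod 6.
Σ = (-220) + (-208) + (56) + (-477) + (-51) + (-201) = -1101
Area = |Σ|/2 = 550.5.

550.5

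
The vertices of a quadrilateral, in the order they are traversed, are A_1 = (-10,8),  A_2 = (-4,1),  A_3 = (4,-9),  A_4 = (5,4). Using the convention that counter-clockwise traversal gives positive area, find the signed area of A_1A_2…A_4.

Apply the shoelace (surveyor's) formula: 2A = Σ (x_i·y_{i+1} − x_{i+1}·y_i), indices taken mod 4.
A_1→A_2: (-10)(1) − (-4)(8) = 22
A_2→A_3: (-4)(-9) − (4)(1) = 32
A_3→A_4: (4)(4) − (5)(-9) = 61
A_4→A_1: (5)(8) − (-10)(4) = 80
Σ = 195
Signed area = Σ/2 = 97.5 (positive ⇒ counter-clockwise traversal).

97.5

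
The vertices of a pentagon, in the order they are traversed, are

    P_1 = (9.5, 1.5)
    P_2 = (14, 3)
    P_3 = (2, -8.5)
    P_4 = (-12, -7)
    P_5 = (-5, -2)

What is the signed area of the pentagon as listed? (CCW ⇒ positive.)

Apply Gauss's area formula: 2A = Σ (x_i·y_{i+1} − x_{i+1}·y_i), indices taken mod 5.
Σ = (7.5) + (-125) + (-116) + (-11) + (11.5) = -233
Signed area = Σ/2 = -116.5 (negative ⇒ clockwise traversal).

-116.5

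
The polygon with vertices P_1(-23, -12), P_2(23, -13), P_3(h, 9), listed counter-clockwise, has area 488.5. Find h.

-12

The doubled signed area Σ (x_i y_{i+1} − x_{i+1} y_i) is linear in h.
With h=0 it equals 989; the coefficient of h is 1 (from the two edges through P_3).
So 1·h + 989 = 2·488.5 = 977 ⇒ h = -12.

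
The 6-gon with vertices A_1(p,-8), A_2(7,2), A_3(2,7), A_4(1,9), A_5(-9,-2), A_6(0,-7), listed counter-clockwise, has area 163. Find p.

8

Write out the shoelace sum; only the two edges meeting at A_1 involve p:
2·Area = [(0·(-8) − p·(-7)) + (p·2 − 7·(-8))] + 198
       = 9·p + 254 = 326
⇒ p = 8.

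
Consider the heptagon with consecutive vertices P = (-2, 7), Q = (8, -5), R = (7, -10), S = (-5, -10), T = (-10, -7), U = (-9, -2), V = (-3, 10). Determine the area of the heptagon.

208

Apply Gauss's area formula: 2A = Σ (x_i·y_{i+1} − x_{i+1}·y_i), indices taken mod 7.
Σ = (-46) + (-45) + (-120) + (-65) + (-43) + (-96) + (-1) = -416
Area = |Σ|/2 = 208.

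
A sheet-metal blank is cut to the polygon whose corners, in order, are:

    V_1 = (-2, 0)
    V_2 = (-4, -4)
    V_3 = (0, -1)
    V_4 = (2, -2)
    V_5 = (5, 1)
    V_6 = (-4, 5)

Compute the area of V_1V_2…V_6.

Apply the surveyor's formula: 2A = Σ (x_i·y_{i+1} − x_{i+1}·y_i), indices taken mod 6.
Cross-terms: 8, 4, 2, 12, 29, 10  ⇒  Σ = 65
Area = |Σ|/2 = 32.5.

32.5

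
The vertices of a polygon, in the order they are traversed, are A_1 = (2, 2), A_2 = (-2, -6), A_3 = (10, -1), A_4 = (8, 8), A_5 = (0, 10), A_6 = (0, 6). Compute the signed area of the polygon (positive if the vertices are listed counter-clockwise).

Σ = (-8) + (62) + (88) + (80) + (0) + (-12) = 210
Signed area = Σ/2 = 105 (positive ⇒ counter-clockwise traversal).

105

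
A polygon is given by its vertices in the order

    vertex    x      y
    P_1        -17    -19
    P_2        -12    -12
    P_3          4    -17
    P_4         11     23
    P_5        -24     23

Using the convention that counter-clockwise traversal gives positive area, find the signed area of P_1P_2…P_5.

Apply the shoelace (surveyor's) formula: 2A = Σ (x_i·y_{i+1} − x_{i+1}·y_i), indices taken mod 5.
P_1→P_2: (-17)(-12) − (-12)(-19) = -24
P_2→P_3: (-12)(-17) − (4)(-12) = 252
P_3→P_4: (4)(23) − (11)(-17) = 279
P_4→P_5: (11)(23) − (-24)(23) = 805
P_5→P_1: (-24)(-19) − (-17)(23) = 847
Σ = 2159
Signed area = Σ/2 = 1079.5 (positive ⇒ counter-clockwise traversal).

1079.5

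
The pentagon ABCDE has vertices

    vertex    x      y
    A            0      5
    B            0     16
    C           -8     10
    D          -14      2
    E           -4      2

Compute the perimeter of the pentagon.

|AB| = √((0)² + (11)²) = √121 = 11
|BC| = √((-8)² + (-6)²) = √100 = 10
|CD| = √((-6)² + (-8)²) = √100 = 10
|DE| = √((10)² + (0)²) = √100 = 10
|EA| = √((4)² + (3)²) = √25 = 5
Perimeter = 11 + 10 + 10 + 10 + 5 = 46.

46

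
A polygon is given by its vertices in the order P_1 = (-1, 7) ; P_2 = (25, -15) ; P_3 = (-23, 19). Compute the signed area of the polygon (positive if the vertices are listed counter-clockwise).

Apply the surveyor's formula: 2A = Σ (x_i·y_{i+1} − x_{i+1}·y_i), indices taken mod 3.
Σ = (-160) + (130) + (-142) = -172
Signed area = Σ/2 = -86 (negative ⇒ clockwise traversal).

-86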